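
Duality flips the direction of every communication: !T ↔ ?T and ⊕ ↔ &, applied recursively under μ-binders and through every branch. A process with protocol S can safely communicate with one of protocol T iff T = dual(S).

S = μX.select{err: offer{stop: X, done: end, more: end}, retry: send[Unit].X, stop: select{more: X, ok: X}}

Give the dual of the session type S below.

μX → μX  (μ self-dual)
  select{err,retry,stop} → offer{err,retry,stop}  (⊕→&)
    case err:
      offer{stop,done,more} → select{stop,done,more}  (offer→select)
        case stop:
          X ↦ X
        case done:
          end ↦ end
        case more:
          end ↦ end
    case retry:
      send[Unit] → recv[Unit]
        X ↦ X
    case stop:
      select{more,ok} → offer{more,ok}  (⊕→&)
        case more:
          X ↦ X
        case ok:
          X ↦ X

μX.offer{err: select{stop: X, done: end, more: end}, retry: recv[Unit].X, stop: offer{more: X, ok: X}}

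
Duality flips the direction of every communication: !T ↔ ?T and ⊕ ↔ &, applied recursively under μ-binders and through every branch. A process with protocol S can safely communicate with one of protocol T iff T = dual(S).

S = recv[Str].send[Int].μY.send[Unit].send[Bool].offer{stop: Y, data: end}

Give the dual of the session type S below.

send[Str].recv[Int].μY.recv[Unit].recv[Bool].select{stop: Y, data: end}

recv[Str] = send[Str]
  send[Int] = recv[Int]
    μY = μY  (rec unchanged)
      send[Unit] = recv[Unit]
        send[Bool] = recv[Bool]
          offer{stop,data} = select{stop,data}  (&→⊕)
            [stop]
              Y self-dual
            [data]
              end self-dual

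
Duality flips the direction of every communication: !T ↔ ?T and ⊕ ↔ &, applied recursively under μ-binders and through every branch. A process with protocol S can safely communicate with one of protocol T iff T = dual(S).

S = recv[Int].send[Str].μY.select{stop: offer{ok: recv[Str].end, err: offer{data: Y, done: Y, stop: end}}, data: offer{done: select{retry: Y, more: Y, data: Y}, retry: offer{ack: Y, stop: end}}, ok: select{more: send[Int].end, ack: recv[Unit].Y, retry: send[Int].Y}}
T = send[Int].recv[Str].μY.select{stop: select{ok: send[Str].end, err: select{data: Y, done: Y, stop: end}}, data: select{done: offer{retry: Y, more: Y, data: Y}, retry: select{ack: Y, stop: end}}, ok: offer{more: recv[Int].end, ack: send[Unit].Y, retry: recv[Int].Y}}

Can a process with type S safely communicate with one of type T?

recv[Int] ‖ send[Int]  ok
  send[Str] ‖ recv[Str]  ok
    μY ‖ μY  ok (binder kept)
      select{stop,data,ok} ‖ select{stop,data,ok}  ✗ choice polarity not flipped — not dual

NO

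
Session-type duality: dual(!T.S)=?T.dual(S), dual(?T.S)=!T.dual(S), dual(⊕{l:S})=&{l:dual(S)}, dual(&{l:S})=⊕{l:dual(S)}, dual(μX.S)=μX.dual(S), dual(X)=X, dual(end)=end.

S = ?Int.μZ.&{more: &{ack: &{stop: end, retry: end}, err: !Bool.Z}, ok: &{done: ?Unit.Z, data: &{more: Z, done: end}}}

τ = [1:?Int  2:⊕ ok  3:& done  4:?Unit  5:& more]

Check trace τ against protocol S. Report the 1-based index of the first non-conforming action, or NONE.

[1] ?Int  ✓  now at μZ.…
[2] got ⊕ ok, protocol expects & more or & ok  ✗

2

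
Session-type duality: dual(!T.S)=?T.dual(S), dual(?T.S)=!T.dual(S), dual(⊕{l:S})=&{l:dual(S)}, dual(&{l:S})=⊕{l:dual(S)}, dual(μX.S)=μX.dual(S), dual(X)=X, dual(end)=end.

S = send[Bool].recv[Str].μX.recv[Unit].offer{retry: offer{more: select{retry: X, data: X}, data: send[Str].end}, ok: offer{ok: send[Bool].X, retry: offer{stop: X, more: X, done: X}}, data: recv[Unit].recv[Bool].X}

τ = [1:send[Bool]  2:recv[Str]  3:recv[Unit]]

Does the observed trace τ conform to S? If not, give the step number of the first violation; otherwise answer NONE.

step 1: send[Bool]  ok  cont: recv[Str].μX.…
step 2: recv[Str]  ok  cont: μX.…
step 3: recv[Unit]  ok  cont: offer{retry: offer{more: select{retry: μX.…, data: μX.…}, data: send[Str].end}, ok: offer{ok: send[Bool].μX.…, retry: offer{stop: μX.…, more: μX.…, done: μX.…}}, data: recv[Unit].recv[Bool].μX.…}
trace exhausted — no violation

NONE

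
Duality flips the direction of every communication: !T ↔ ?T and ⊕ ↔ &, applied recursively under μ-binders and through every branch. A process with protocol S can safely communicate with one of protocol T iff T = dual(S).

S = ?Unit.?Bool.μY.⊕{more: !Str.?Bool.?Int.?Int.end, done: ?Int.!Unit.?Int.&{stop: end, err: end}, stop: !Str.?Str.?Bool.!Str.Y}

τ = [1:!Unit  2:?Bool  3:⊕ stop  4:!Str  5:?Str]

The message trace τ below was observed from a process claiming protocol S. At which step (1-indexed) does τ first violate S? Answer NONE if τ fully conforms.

1

step 1: got !Unit, protocol expects ?Unit  ✗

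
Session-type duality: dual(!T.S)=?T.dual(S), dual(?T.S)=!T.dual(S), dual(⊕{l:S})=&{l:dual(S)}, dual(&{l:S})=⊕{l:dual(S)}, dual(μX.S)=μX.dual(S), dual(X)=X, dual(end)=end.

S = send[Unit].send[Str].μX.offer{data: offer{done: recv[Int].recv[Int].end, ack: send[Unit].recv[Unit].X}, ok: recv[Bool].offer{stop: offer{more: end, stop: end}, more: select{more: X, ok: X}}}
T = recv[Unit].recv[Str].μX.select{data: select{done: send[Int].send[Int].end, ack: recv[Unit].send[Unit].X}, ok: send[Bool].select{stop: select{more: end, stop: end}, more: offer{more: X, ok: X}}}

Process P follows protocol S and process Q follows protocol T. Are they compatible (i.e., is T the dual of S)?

send[Unit] | recv[Unit]  ✓
  send[Str] | recv[Str]  ✓
    μX | μX  ✓ (rec unchanged)
      offer{data,ok} | select{data,ok}  ✓ same labels
        • data:
          offer{done,ack} | select{done,ack}  ✓ same labels
            • done:
              recv[Int] | send[Int]  ✓
                recv[Int] | send[Int]  ✓
                  end | end  ✓
            • ack:
              send[Unit] | recv[Unit]  ✓
                recv[Unit] | send[Unit]  ✓
                  X | X  ✓
        • ok:
          recv[Bool] | send[Bool]  ✓
            offer{stop,more} | select{stop,more}  ✓ same labels
              • stop:
                offer{more,stop} | select{more,stop}  ✓ same labels
                  • more:
                    end | end  ✓
                  • stop:
                    end | end  ✓
              • more:
                select{more,ok} | offer{more,ok}  ✓ same labels
                  • more:
                    X | X  ✓
                  • ok:
                    X | X  ✓

YES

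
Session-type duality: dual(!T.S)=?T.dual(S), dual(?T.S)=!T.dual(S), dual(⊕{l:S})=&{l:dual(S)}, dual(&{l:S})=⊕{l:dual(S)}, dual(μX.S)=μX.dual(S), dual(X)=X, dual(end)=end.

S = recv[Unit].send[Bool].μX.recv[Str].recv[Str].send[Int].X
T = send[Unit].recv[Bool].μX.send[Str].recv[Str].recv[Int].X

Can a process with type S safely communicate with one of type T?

recv[Unit] | send[Unit]  match
  send[Bool] | recv[Bool]  match
    μX | μX  match (rec unchanged)
      recv[Str] | send[Str]  match
        recv[Str] | recv[Str]  ✗ same direction on both sides — not dual

NO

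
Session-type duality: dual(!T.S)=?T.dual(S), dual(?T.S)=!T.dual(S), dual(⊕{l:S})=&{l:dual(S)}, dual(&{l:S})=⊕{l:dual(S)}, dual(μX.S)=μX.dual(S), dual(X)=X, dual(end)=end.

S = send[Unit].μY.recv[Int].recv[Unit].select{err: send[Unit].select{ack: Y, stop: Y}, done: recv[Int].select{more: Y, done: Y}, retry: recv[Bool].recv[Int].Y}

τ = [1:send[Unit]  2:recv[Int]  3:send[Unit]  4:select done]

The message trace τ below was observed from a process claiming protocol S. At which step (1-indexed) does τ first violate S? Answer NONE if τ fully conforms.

step 1: send[Unit]  ok  state: μY.…
step 2: recv[Int]  ok  state: recv[Unit].select{err: send[Unit].select{ack: μY.…, stop: μY.…}, done: recv[Int].select{more: μY.…, done: μY.…}, retry: recv[Bool].recv[Int].μY.…}
step 3: got send[Unit], protocol expects recv[Unit]  ✗

3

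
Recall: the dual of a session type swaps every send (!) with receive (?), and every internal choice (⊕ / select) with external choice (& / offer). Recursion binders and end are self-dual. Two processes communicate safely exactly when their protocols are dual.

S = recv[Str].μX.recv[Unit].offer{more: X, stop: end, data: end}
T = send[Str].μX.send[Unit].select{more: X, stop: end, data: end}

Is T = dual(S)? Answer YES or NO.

YES

recv[Str] vs send[Str]  ✓
  μX vs μX  ✓ (rec unchanged)
    recv[Unit] vs send[Unit]  ✓
      offer{more,stop,data} vs select{more,stop,data}  ✓ same labels
        [more]
          X vs X  ✓
        [stop]
          end vs end  ✓
        [data]
          end vs end  ✓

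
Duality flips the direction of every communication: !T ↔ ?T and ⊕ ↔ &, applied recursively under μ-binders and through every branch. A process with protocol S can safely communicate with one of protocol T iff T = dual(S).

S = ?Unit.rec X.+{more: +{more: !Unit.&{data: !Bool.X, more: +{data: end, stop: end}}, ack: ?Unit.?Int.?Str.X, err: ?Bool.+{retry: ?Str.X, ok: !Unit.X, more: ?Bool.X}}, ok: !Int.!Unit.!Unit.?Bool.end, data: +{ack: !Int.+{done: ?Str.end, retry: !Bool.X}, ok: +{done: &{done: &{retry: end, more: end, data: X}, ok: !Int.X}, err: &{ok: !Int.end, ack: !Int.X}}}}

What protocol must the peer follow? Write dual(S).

!Unit.rec X.&{more: &{more: ?Unit.+{data: ?Bool.X, more: &{data: end, stop: end}}, ack: !Unit.!Int.!Str.X, err: !Bool.&{retry: !Str.X, ok: ?Unit.X, more: !Bool.X}}, ok: ?Int.?Unit.?Unit.!Bool.end, data: &{ack: ?Int.&{done: !Str.end, retry: ?Bool.X}, ok: &{done: +{done: +{retry: end, more: end, data: X}, ok: ?Int.X}, err: +{ok: ?Int.end, ack: ?Int.X}}}}

?Unit → !Unit
  rec X → rec X  (μ self-dual)
    +{more,ok,data} → &{more,ok,data}  (internal→external)
      • more:
        +{more,ack,err} → &{more,ack,err}  (internal→external)
          • more:
            !Unit → ?Unit
              &{data,more} → +{data,more}  (&→⊕)
                • data:
                  !Bool → ?Bool
                    dual(X) = X
                • more:
                  +{data,stop} → &{data,stop}  (internal→external)
                    • data:
                      dual(end) = end
                    • stop:
                      dual(end) = end
          • ack:
            ?Unit → !Unit
              ?Int → !Int
                ?Str → !Str
                  dual(X) = X
          • err:
            ?Bool → !Bool
              +{retry,ok,more} → &{retry,ok,more}  (internal→external)
                • retry:
                  ?Str → !Str
                    dual(X) = X
                • ok:
                  !Unit → ?Unit
                    dual(X) = X
                • more:
                  ?Bool → !Bool
                    dual(X) = X
      • ok:
        !Int → ?Int
          !Unit → ?Unit
            !Unit → ?Unit
              ?Bool → !Bool
                dual(end) = end
      • data:
        +{ack,ok} → &{ack,ok}  (internal→external)
          • ack:
            !Int → ?Int
              +{done,retry} → &{done,retry}  (internal→external)
                • done:
                  ?Str → !Str
                    dual(end) = end
                • retry:
                  !Bool → ?Bool
                    dual(X) = X
          • ok:
            +{done,err} → &{done,err}  (internal→external)
              • done:
                &{done,ok} → +{done,ok}  (&→⊕)
                  • done:
                    &{retry,more,data} → +{retry,more,data}  (&→⊕)
                      • retry:
                        dual(end) = end
                      • more:
                        dual(end) = end
                      • data:
                        dual(X) = X
                  • ok:
                    !Int → ?Int
                      dual(X) = X
              • err:
                &{ok,ack} → +{ok,ack}  (&→⊕)
                  • ok:
                    !Int → ?Int
                      dual(end) = end
                  • ack:
                    !Int → ?Int
                      dual(X) = X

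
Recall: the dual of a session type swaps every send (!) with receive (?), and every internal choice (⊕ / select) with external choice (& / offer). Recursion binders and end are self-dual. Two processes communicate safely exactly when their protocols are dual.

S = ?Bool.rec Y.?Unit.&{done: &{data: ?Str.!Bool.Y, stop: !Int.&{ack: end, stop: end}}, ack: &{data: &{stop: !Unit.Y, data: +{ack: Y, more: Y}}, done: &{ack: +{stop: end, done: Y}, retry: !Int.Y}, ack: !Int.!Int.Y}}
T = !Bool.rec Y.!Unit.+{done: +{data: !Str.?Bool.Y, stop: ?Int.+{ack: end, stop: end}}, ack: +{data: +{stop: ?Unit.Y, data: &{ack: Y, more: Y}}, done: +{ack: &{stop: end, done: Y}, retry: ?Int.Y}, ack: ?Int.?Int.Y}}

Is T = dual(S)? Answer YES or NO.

YES

?Bool vs !Bool  match
  rec Y vs rec Y  match (rec unchanged)
    ?Unit vs !Unit  match
      &{done,ack} vs +{done,ack}  match same labels
        case done:
          &{data,stop} vs +{data,stop}  match same labels
            case data:
              ?Str vs !Str  match
                !Bool vs ?Bool  match
                  Y vs Y  match
            case stop:
              !Int vs ?Int  match
                &{ack,stop} vs +{ack,stop}  match same labels
                  case ack:
                    end vs end  match
                  case stop:
                    end vs end  match
        case ack:
          &{data,done,ack} vs +{data,done,ack}  match same labels
            case data:
              &{stop,data} vs +{stop,data}  match same labels
                case stop:
                  !Unit vs ?Unit  match
                    Y vs Y  match
                case data:
                  +{ack,more} vs &{ack,more}  match same labels
                    case ack:
                      Y vs Y  match
                    case more:
                      Y vs Y  match
            case done:
              &{ack,retry} vs +{ack,retry}  match same labels
                case ack:
                  +{stop,done} vs &{stop,done}  match same labels
                    case stop:
                      end vs end  match
                    case done:
                      Y vs Y  match
                case retry:
                  !Int vs ?Int  match
                    Y vs Y  match
            case ack:
              !Int vs ?Int  match
                !Int vs ?Int  match
                  Y vs Y  match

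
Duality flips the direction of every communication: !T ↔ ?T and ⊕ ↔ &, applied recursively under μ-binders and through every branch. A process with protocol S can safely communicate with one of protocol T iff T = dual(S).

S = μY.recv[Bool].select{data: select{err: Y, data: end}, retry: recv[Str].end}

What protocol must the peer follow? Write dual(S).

μY → μY  (binder kept)
  recv[Bool] → send[Bool]
    select{data,retry} → offer{data,retry}  (⊕→&)
      case data:
        select{err,data} → offer{err,data}  (⊕→&)
          case err:
            Y ↦ Y
          case data:
            end ↦ end
      case retry:
        recv[Str] → send[Str]
          end ↦ end

μY.send[Bool].offer{data: offer{err: Y, data: end}, retry: send[Str].end}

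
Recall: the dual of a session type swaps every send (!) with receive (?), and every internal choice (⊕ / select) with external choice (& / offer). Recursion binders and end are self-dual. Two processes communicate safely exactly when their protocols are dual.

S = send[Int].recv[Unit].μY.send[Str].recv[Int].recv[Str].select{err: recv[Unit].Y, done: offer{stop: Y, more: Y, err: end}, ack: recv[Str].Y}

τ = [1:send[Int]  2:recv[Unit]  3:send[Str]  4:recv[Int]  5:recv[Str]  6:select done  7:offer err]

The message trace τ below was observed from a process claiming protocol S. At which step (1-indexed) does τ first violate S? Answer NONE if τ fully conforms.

NONE

@1 send[Int]  ok  state: recv[Unit].μY.…
@2 recv[Unit]  ok  state: μY.…
@3 send[Str]  ok  state: recv[Int].recv[Str].select{err: recv[Unit].μY.…, done: offer{stop: μY.…, more: μY.…, err: end}, ack: recv[Str].μY.…}
@4 recv[Int]  ok  state: recv[Str].select{err: recv[Unit].μY.…, done: offer{stop: μY.…, more: μY.…, err: end}, ack: recv[Str].μY.…}
@5 recv[Str]  ok  state: select{err: recv[Unit].μY.…, done: offer{stop: μY.…, more: μY.…, err: end}, ack: recv[Str].μY.…}
@6 select done  ok  state: offer{stop: μY.…, more: μY.…, err: end}
@7 offer err  ok  state: end
all 7 steps conform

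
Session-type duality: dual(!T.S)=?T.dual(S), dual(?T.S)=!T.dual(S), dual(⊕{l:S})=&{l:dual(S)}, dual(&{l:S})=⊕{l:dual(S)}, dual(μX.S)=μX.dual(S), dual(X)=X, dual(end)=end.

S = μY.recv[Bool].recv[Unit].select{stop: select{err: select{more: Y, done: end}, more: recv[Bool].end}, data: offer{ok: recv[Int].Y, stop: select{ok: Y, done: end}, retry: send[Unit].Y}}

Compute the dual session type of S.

μY.send[Bool].send[Unit].offer{stop: offer{err: offer{more: Y, done: end}, more: send[Bool].end}, data: select{ok: send[Int].Y, stop: offer{ok: Y, done: end}, retry: recv[Unit].Y}}

μY ↦ μY  (μ self-dual)
  recv[Bool] ↦ send[Bool]
    recv[Unit] ↦ send[Unit]
      select{stop,data} ↦ offer{stop,data}  (internal→external)
        case stop:
          select{err,more} ↦ offer{err,more}  (internal→external)
            case err:
              select{more,done} ↦ offer{more,done}  (internal→external)
                case more:
                  Y self-dual
                case done:
                  end self-dual
            case more:
              recv[Bool] ↦ send[Bool]
                end self-dual
        case data:
          offer{ok,stop,retry} ↦ select{ok,stop,retry}  (external→internal)
            case ok:
              recv[Int] ↦ send[Int]
                Y self-dual
            case stop:
              select{ok,done} ↦ offer{ok,done}  (internal→external)
                case ok:
                  Y self-dual
                case done:
                  end self-dual
            case retry:
              send[Unit] ↦ recv[Unit]
                Y self-dual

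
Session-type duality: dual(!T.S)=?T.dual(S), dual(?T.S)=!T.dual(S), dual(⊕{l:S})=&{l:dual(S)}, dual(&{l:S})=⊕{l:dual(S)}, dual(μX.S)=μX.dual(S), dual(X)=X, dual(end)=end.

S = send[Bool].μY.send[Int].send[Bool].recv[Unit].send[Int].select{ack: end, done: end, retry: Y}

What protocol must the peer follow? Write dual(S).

recv[Bool].μY.recv[Int].recv[Bool].send[Unit].recv[Int].offer{ack: end, done: end, retry: Y}

send[Bool] → recv[Bool]
  μY → μY  (μ self-dual)
    send[Int] → recv[Int]
      send[Bool] → recv[Bool]
        recv[Unit] → send[Unit]
          send[Int] → recv[Int]
            select{ack,done,retry} → offer{ack,done,retry}  (internal→external)
              • ack:
                dual(end) = end
              • done:
                dual(end) = end
              • retry:
                dual(Y) = Y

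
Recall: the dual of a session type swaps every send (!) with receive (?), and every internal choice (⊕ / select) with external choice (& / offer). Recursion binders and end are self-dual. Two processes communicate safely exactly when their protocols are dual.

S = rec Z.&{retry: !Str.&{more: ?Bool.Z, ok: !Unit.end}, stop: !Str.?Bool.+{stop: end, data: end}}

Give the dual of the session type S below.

rec Z.+{retry: ?Str.+{more: !Bool.Z, ok: ?Unit.end}, stop: ?Str.!Bool.&{stop: end, data: end}}

rec Z ↦ rec Z  (rec unchanged)
  &{retry,stop} ↦ +{retry,stop}  (external→internal)
    • retry:
      !Str ↦ ?Str
        &{more,ok} ↦ +{more,ok}  (external→internal)
          • more:
            ?Bool ↦ !Bool
              dual(Z) = Z
          • ok:
            !Unit ↦ ?Unit
              dual(end) = end
    • stop:
      !Str ↦ ?Str
        ?Bool ↦ !Bool
          +{stop,data} ↦ &{stop,data}  (select→offer)
            • stop:
              dual(end) = end
            • data:
              dual(end) = end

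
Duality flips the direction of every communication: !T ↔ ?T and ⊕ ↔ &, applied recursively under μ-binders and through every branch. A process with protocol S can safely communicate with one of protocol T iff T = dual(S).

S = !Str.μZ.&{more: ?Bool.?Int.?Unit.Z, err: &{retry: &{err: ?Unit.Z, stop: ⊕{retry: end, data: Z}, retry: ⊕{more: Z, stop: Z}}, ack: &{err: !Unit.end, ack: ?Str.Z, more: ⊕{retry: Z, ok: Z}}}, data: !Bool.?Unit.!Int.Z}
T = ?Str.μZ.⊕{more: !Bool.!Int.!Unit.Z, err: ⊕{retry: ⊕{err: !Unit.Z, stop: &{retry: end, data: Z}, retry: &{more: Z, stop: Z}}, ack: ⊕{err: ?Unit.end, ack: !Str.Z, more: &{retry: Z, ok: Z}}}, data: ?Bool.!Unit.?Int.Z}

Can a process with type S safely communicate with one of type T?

!Str vs ?Str  match
  μZ vs μZ  match (rec unchanged)
    &{more,err,data} vs ⊕{more,err,data}  match label sets agree
      • more:
        ?Bool vs !Bool  match
          ?Int vs !Int  match
            ?Unit vs !Unit  match
              Z vs Z  match
      • err:
        &{retry,ack} vs ⊕{retry,ack}  match label sets agree
          • retry:
            &{err,stop,retry} vs ⊕{err,stop,retry}  match label sets agree
              • err:
                ?Unit vs !Unit  match
                  Z vs Z  match
              • stop:
                ⊕{retry,data} vs &{retry,data}  match label sets agree
                  • retry:
                    end vs end  match
                  • data:
                    Z vs Z  match
              • retry:
                ⊕{more,stop} vs &{more,stop}  match label sets agree
                  • more:
                    Z vs Z  match
                  • stop:
                    Z vs Z  match
          • ack:
            &{err,ack,more} vs ⊕{err,ack,more}  match label sets agree
              • err:
                !Unit vs ?Unit  match
                  end vs end  match
              • ack:
                ?Str vs !Str  match
                  Z vs Z  match
              • more:
                ⊕{retry,ok} vs &{retry,ok}  match label sets agree
                  • retry:
                    Z vs Z  match
                  • ok:
                    Z vs Z  match
      • data:
        !Bool vs ?Bool  match
          ?Unit vs !Unit  match
            !Int vs ?Int  match
              Z vs Z  match

YES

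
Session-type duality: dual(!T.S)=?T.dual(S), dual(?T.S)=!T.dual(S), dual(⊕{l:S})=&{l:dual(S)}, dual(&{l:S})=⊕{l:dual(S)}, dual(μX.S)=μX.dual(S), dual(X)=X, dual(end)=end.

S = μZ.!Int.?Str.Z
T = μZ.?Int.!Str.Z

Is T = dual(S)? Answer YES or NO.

YES

μZ | μZ  match (μ self-dual)
  !Int | ?Int  match
    ?Str | !Str  match
      Z | Z  match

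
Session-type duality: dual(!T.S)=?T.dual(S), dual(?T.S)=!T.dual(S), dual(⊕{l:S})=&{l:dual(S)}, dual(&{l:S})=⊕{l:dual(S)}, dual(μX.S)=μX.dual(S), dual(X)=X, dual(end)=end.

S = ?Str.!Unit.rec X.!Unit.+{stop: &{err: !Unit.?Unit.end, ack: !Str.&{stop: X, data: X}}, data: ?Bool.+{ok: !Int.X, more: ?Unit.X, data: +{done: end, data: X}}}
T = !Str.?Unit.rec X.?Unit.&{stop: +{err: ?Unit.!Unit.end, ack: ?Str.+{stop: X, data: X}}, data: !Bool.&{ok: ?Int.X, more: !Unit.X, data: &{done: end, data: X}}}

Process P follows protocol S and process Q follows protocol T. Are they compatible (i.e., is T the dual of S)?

YES

?Str vs !Str  match
  !Unit vs ?Unit  match
    rec X vs rec X  match (μ self-dual)
      !Unit vs ?Unit  match
        +{stop,data} vs &{stop,data}  match same labels
          [stop]
            &{err,ack} vs +{err,ack}  match same labels
              [err]
                !Unit vs ?Unit  match
                  ?Unit vs !Unit  match
                    end vs end  match
              [ack]
                !Str vs ?Str  match
                  &{stop,data} vs +{stop,data}  match same labels
                    [stop]
                      X vs X  match
                    [data]
                      X vs X  match
          [data]
            ?Bool vs !Bool  match
              +{ok,more,data} vs &{ok,more,data}  match same labels
                [ok]
                  !Int vs ?Int  match
                    X vs X  match
                [more]
                  ?Unit vs !Unit  match
                    X vs X  match
                [data]
                  +{done,data} vs &{done,data}  match same labels
                    [done]
                      end vs end  match
                    [data]
                      X vs X  match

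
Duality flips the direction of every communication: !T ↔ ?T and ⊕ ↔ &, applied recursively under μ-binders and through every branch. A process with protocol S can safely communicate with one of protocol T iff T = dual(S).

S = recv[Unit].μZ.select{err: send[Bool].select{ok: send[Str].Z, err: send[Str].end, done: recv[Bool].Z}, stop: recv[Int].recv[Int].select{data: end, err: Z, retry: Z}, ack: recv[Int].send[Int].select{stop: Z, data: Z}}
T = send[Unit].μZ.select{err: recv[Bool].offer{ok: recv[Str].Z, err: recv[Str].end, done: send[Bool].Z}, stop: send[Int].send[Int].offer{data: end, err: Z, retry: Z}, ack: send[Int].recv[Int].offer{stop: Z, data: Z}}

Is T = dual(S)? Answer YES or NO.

NO

recv[Unit] | send[Unit]  match
  μZ | μZ  match (rec unchanged)
    select{err,stop,ack} | select{err,stop,ack}  ✗ choice polarity not flipped — not dual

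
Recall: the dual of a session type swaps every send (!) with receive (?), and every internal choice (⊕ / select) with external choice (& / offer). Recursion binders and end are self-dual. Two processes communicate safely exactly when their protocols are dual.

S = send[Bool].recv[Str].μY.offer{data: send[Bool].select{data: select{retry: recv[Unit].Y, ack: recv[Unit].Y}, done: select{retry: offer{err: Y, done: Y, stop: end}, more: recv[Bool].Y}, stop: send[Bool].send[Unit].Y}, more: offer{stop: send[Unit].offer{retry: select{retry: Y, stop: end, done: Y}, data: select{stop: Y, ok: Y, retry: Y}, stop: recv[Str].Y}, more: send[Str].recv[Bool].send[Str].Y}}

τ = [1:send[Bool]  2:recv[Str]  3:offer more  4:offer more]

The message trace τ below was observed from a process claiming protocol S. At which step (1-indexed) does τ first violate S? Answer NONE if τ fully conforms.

[1] send[Bool]  match  cont: recv[Str].μY.…
[2] recv[Str]  match  cont: μY.…
[3] offer more  match  cont: offer{stop: send[Unit].offer{retry: select{retry: μY.…, stop: end, done: μY.…}, data: select{stop: μY.…, ok: μY.…, retry: μY.…}, stop: recv[Str].μY.…}, more: send[Str].recv[Bool].send[Str].μY.…}
[4] offer more  match  cont: send[Str].recv[Bool].send[Str].μY.…
trace exhausted — no violation

NONE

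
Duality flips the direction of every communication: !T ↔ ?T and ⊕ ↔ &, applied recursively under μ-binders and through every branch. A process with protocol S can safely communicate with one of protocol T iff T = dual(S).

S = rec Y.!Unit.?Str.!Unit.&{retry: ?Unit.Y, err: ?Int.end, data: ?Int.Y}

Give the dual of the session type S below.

rec Y → rec Y  (rec unchanged)
  !Unit → ?Unit
    ?Str → !Str
      !Unit → ?Unit
        &{retry,err,data} → +{retry,err,data}  (external→internal)
          [retry]
            ?Unit → !Unit
              Y ↦ Y
          [err]
            ?Int → !Int
              end ↦ end
          [data]
            ?Int → !Int
              Y ↦ Y

rec Y.?Unit.!Str.?Unit.+{retry: !Unit.Y, err: !Int.end, data: !Int.Y}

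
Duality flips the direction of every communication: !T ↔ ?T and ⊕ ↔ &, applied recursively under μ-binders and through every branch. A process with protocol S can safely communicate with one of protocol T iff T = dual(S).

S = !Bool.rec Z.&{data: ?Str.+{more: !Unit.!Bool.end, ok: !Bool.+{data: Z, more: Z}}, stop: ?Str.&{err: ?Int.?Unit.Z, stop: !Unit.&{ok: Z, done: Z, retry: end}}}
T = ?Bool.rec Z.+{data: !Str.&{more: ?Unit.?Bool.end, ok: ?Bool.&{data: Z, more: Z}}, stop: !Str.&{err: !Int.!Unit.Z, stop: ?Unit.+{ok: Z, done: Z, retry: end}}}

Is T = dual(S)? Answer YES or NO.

!Bool ‖ ?Bool  ok
  rec Z ‖ rec Z  ok (rec unchanged)
    &{data,stop} ‖ +{data,stop}  ok labels match
      [data]
        ?Str ‖ !Str  ok
          +{more,ok} ‖ &{more,ok}  ok labels match
            [more]
              !Unit ‖ ?Unit  ok
                !Bool ‖ ?Bool  ok
                  end ‖ end  ok
            [ok]
              !Bool ‖ ?Bool  ok
                +{data,more} ‖ &{data,more}  ok labels match
                  [data]
                    Z ‖ Z  ok
                  [more]
                    Z ‖ Z  ok
      [stop]
        ?Str ‖ !Str  ok
          &{err,stop} ‖ &{err,stop}  ✗ choice polarity not flipped — not dual

NO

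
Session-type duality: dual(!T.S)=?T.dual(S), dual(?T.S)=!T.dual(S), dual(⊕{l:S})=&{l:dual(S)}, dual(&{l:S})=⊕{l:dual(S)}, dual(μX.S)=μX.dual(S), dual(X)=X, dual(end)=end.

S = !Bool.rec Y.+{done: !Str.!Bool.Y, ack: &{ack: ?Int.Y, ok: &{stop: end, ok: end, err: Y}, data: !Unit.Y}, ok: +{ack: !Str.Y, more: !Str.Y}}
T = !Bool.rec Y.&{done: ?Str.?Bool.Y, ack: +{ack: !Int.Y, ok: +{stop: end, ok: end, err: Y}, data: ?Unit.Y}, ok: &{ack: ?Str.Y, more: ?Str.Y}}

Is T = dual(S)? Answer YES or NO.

NO

!Bool | !Bool  ✗ same direction on both sides — not dual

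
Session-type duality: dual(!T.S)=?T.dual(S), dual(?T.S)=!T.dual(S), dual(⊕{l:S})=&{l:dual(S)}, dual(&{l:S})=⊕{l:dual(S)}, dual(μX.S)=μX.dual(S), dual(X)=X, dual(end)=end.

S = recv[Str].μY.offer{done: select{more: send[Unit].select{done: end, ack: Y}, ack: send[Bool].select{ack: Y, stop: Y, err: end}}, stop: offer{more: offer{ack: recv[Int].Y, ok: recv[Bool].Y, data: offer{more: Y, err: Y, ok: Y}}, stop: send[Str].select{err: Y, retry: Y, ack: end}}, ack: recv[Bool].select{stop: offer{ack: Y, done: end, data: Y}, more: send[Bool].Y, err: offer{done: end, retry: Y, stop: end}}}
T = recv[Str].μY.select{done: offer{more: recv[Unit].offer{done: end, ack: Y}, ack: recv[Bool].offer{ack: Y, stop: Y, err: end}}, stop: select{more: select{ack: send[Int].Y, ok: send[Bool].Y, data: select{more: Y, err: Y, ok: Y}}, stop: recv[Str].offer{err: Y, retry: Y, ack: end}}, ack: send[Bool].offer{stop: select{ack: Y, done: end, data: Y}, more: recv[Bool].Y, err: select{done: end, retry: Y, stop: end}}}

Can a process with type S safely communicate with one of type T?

NO

recv[Str] | recv[Str]  ✗ same direction on both sides — not dual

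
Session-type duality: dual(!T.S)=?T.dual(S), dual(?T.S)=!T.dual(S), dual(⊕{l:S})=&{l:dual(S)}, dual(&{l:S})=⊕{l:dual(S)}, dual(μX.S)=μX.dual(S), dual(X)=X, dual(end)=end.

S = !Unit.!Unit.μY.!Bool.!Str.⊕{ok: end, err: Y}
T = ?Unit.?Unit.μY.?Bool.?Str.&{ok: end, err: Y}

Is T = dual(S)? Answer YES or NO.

YES

!Unit vs ?Unit  match
  !Unit vs ?Unit  match
    μY vs μY  match (μ self-dual)
      !Bool vs ?Bool  match
        !Str vs ?Str  match
          ⊕{ok,err} vs &{ok,err}  match same labels
            case ok:
              end vs end  match
            case err:
              Y vs Y  match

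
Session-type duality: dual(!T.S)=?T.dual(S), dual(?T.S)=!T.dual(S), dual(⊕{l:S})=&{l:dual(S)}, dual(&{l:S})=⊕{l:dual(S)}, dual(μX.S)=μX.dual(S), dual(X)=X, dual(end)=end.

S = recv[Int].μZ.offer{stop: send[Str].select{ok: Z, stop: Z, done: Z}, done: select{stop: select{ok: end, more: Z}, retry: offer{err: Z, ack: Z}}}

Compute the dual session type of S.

send[Int].μZ.select{stop: recv[Str].offer{ok: Z, stop: Z, done: Z}, done: offer{stop: offer{ok: end, more: Z}, retry: select{err: Z, ack: Z}}}

recv[Int] = send[Int]
  μZ = μZ  (rec unchanged)
    offer{stop,done} = select{stop,done}  (external→internal)
      • stop:
        send[Str] = recv[Str]
          select{ok,stop,done} = offer{ok,stop,done}  (⊕→&)
            • ok:
              Z ↦ Z
            • stop:
              Z ↦ Z
            • done:
              Z ↦ Z
      • done:
        select{stop,retry} = offer{stop,retry}  (⊕→&)
          • stop:
            select{ok,more} = offer{ok,more}  (⊕→&)
              • ok:
                end ↦ end
              • more:
                Z ↦ Z
          • retry:
            offer{err,ack} = select{err,ack}  (external→internal)
              • err:
                Z ↦ Z
              • ack:
                Z ↦ Z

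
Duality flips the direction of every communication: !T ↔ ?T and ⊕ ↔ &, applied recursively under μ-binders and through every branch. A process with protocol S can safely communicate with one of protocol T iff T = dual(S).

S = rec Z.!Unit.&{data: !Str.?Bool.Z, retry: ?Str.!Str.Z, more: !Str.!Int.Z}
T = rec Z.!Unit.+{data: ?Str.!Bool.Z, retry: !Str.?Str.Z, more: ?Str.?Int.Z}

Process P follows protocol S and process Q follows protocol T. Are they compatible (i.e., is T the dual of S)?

rec Z | rec Z  match (rec unchanged)
  !Unit | !Unit  ✗ same direction on both sides — not dual

NO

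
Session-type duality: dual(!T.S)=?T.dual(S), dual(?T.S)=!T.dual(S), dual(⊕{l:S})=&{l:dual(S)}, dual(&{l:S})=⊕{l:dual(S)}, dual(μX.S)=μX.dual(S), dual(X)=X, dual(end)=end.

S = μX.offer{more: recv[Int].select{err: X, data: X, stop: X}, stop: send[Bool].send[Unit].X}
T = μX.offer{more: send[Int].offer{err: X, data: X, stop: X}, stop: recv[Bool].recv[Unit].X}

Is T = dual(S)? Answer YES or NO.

μX | μX  ok (μ self-dual)
  offer{more,stop} | offer{more,stop}  ✗ choice polarity not flipped — not dual

NO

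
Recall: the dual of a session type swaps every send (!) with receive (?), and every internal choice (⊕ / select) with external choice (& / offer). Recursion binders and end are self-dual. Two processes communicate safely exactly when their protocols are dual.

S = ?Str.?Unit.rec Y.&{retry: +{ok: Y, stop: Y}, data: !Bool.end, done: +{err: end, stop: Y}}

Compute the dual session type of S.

?Str ↦ !Str
  ?Unit ↦ !Unit
    rec Y ↦ rec Y  (binder kept)
      &{retry,data,done} ↦ +{retry,data,done}  (offer→select)
        • retry:
          +{ok,stop} ↦ &{ok,stop}  (select→offer)
            • ok:
              Y self-dual
            • stop:
              Y self-dual
        • data:
          !Bool ↦ ?Bool
            end self-dual
        • done:
          +{err,stop} ↦ &{err,stop}  (select→offer)
            • err:
              end self-dual
            • stop:
              Y self-dual

!Str.!Unit.rec Y.+{retry: &{ok: Y, stop: Y}, data: ?Bool.end, done: &{err: end, stop: Y}}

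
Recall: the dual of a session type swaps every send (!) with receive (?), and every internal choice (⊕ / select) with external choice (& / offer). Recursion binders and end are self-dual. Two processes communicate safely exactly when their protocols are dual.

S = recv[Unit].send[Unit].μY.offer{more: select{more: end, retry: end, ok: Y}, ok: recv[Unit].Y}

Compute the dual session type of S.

recv[Unit] = send[Unit]
  send[Unit] = recv[Unit]
    μY = μY  (rec unchanged)
      offer{more,ok} = select{more,ok}  (external→internal)
        [more]
          select{more,retry,ok} = offer{more,retry,ok}  (internal→external)
            [more]
              end self-dual
            [retry]
              end self-dual
            [ok]
              Y self-dual
        [ok]
          recv[Unit] = send[Unit]
            Y self-dual

send[Unit].recv[Unit].μY.select{more: offer{more: end, retry: end, ok: Y}, ok: send[Unit].Y}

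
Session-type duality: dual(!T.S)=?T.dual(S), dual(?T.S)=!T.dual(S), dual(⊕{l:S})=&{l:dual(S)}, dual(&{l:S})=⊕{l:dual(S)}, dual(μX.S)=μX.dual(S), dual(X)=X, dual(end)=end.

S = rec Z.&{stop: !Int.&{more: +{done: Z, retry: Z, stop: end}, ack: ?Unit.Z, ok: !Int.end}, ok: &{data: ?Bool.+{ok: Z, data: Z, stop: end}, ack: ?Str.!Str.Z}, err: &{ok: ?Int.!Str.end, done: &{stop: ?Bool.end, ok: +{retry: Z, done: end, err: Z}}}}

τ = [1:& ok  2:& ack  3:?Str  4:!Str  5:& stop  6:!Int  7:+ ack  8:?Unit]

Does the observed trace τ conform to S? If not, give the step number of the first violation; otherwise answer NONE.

[1] & ok  match  cont: &{data: ?Bool.+{ok: rec Z.…, data: rec Z.…, stop: end}, ack: ?Str.!Str.rec Z.…}
[2] & ack  match  cont: ?Str.!Str.rec Z.…
[3] ?Str  match  cont: !Str.rec Z.…
[4] !Str  match  cont: rec Z.…
[5] & stop  match  cont: !Int.&{more: +{done: rec Z.…, retry: rec Z.…, stop: end}, ack: ?Unit.rec Z.…, ok: !Int.end}
[6] !Int  match  cont: &{more: +{done: rec Z.…, retry: rec Z.…, stop: end}, ack: ?Unit.rec Z.…, ok: !Int.end}
[7] got + ack, protocol expects & more or & ack or & ok  ✗

7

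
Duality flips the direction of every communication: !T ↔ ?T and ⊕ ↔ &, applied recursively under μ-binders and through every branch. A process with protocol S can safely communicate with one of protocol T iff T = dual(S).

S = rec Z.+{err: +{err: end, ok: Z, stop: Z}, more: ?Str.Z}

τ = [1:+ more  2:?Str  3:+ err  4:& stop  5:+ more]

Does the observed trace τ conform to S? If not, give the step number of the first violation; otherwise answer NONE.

step 1: + more  ✓  now at ?Str.rec Z.…
step 2: ?Str  ✓  now at rec Z.…
step 3: + err  ✓  now at +{err: end, ok: rec Z.…, stop: rec Z.…}
step 4: got & stop, protocol expects + err or + ok or + stop  ✗

4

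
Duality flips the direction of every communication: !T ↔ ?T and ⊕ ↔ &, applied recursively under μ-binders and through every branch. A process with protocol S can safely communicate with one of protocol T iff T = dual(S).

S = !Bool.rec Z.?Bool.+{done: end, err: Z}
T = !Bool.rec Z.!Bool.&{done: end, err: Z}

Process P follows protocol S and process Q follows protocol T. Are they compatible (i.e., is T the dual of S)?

NO

!Bool vs !Bool  ✗ same direction on both sides — not dual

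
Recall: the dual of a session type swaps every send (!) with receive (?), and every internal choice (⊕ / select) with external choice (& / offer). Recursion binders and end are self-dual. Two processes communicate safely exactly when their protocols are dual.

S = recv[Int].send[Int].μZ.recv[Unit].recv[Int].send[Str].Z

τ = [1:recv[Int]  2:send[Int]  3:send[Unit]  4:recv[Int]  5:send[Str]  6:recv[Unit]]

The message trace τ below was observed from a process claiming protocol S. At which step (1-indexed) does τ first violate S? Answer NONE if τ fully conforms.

[1] recv[Int]  ok  residual = send[Int].μZ.…
[2] send[Int]  ok  residual = μZ.…
[3] got send[Unit], protocol expects recv[Unit]  ✗

3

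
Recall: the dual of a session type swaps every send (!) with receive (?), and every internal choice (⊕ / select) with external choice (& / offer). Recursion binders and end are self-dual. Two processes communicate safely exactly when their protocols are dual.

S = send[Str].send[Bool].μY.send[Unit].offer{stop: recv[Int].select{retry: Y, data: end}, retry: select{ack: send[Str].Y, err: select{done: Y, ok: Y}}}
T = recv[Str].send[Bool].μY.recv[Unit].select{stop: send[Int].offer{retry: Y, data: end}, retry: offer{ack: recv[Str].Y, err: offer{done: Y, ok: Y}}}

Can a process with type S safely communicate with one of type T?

send[Str] vs recv[Str]  match
  send[Bool] vs send[Bool]  ✗ same direction on both sides — not dual

NO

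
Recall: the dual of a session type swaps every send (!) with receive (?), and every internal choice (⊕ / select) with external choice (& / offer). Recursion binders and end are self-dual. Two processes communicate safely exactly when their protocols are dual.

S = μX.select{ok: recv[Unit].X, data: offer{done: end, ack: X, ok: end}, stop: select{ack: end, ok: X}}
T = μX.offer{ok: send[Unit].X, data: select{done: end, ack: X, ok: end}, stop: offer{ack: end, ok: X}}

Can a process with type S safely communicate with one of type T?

μX | μX  match (μ self-dual)
  select{ok,data,stop} | offer{ok,data,stop}  match label sets agree
    • ok:
      recv[Unit] | send[Unit]  match
        X | X  match
    • data:
      offer{done,ack,ok} | select{done,ack,ok}  match label sets agree
        • done:
          end | end  match
        • ack:
          X | X  match
        • ok:
          end | end  match
    • stop:
      select{ack,ok} | offer{ack,ok}  match label sets agree
        • ack:
          end | end  match
        • ok:
          X | X  match

YES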